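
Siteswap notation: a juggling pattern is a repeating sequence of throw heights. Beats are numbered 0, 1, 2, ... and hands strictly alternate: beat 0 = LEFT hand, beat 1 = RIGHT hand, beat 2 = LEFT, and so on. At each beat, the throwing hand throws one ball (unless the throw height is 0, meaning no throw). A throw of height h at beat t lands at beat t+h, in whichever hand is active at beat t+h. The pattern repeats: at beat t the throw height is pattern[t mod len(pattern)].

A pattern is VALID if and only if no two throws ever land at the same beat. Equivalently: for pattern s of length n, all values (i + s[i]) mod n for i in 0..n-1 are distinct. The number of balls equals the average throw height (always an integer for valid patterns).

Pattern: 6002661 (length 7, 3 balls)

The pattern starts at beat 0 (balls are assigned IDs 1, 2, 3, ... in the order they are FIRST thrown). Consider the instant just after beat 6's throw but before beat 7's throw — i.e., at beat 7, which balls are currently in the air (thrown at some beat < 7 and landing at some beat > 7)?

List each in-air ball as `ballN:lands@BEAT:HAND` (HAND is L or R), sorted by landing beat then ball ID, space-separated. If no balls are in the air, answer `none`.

Beat 0 (L): throw ball1 h=6 -> lands@6:L; in-air after throw: [b1@6:L]
Beat 3 (R): throw ball2 h=2 -> lands@5:R; in-air after throw: [b2@5:R b1@6:L]
Beat 4 (L): throw ball3 h=6 -> lands@10:L; in-air after throw: [b2@5:R b1@6:L b3@10:L]
Beat 5 (R): throw ball2 h=6 -> lands@11:R; in-air after throw: [b1@6:L b3@10:L b2@11:R]
Beat 6 (L): throw ball1 h=1 -> lands@7:R; in-air after throw: [b1@7:R b3@10:L b2@11:R]
Beat 7 (R): throw ball1 h=6 -> lands@13:R; in-air after throw: [b3@10:L b2@11:R b1@13:R]

Answer: ball3:lands@10:L ball2:lands@11:R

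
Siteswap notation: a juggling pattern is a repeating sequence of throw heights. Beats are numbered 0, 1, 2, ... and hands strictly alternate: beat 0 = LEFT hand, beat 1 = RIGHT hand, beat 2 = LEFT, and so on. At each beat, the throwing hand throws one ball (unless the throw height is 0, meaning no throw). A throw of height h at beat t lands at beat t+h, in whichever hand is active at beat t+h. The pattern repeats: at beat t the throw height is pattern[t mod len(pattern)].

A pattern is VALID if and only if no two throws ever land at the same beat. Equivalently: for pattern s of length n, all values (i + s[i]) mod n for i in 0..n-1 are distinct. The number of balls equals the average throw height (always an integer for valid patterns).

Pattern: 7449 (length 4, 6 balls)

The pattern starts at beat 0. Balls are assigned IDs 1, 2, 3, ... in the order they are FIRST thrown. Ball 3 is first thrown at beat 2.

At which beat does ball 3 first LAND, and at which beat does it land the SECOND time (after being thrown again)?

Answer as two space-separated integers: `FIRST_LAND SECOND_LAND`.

Beat 0 (L): throw ball1 h=7 -> lands@7:R; in-air after throw: [b1@7:R]
Beat 1 (R): throw ball2 h=4 -> lands@5:R; in-air after throw: [b2@5:R b1@7:R]
Beat 2 (L): throw ball3 h=4 -> lands@6:L; in-air after throw: [b2@5:R b3@6:L b1@7:R]
Beat 3 (R): throw ball4 h=9 -> lands@12:L; in-air after throw: [b2@5:R b3@6:L b1@7:R b4@12:L]
Beat 4 (L): throw ball5 h=7 -> lands@11:R; in-air after throw: [b2@5:R b3@6:L b1@7:R b5@11:R b4@12:L]
Beat 5 (R): throw ball2 h=4 -> lands@9:R; in-air after throw: [b3@6:L b1@7:R b2@9:R b5@11:R b4@12:L]
Beat 6 (L): throw ball3 h=4 -> lands@10:L; in-air after throw: [b1@7:R b2@9:R b3@10:L b5@11:R b4@12:L]
Beat 7 (R): throw ball1 h=9 -> lands@16:L; in-air after throw: [b2@9:R b3@10:L b5@11:R b4@12:L b1@16:L]
Beat 8 (L): throw ball6 h=7 -> lands@15:R; in-air after throw: [b2@9:R b3@10:L b5@11:R b4@12:L b6@15:R b1@16:L]
Beat 9 (R): throw ball2 h=4 -> lands@13:R; in-air after throw: [b3@10:L b5@11:R b4@12:L b2@13:R b6@15:R b1@16:L]
Beat 10 (L): throw ball3 h=4 -> lands@14:L; in-air after throw: [b5@11:R b4@12:L b2@13:R b3@14:L b6@15:R b1@16:L]
Ball 3: thrown@2 h=4 -> first land @6; rethrown@6 h=4 -> second land @10

Answer: 6 10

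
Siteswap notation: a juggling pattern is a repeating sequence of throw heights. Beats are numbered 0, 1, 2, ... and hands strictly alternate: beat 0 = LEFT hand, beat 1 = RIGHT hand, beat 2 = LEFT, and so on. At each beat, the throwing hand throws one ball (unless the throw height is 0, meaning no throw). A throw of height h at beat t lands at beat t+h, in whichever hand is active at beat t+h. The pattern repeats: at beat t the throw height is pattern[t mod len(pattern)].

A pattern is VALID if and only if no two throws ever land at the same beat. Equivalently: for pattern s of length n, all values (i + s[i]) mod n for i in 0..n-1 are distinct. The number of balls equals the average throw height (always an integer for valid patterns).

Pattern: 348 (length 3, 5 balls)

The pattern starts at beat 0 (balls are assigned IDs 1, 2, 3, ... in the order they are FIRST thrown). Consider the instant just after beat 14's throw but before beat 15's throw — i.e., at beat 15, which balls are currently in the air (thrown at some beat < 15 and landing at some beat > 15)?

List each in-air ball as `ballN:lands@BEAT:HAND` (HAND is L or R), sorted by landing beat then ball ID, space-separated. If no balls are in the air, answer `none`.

Beat 0 (L): throw ball1 h=3 -> lands@3:R; in-air after throw: [b1@3:R]
Beat 1 (R): throw ball2 h=4 -> lands@5:R; in-air after throw: [b1@3:R b2@5:R]
Beat 2 (L): throw ball3 h=8 -> lands@10:L; in-air after throw: [b1@3:R b2@5:R b3@10:L]
Beat 3 (R): throw ball1 h=3 -> lands@6:L; in-air after throw: [b2@5:R b1@6:L b3@10:L]
Beat 4 (L): throw ball4 h=4 -> lands@8:L; in-air after throw: [b2@5:R b1@6:L b4@8:L b3@10:L]
Beat 5 (R): throw ball2 h=8 -> lands@13:R; in-air after throw: [b1@6:L b4@8:L b3@10:L b2@13:R]
Beat 6 (L): throw ball1 h=3 -> lands@9:R; in-air after throw: [b4@8:L b1@9:R b3@10:L b2@13:R]
Beat 7 (R): throw ball5 h=4 -> lands@11:R; in-air after throw: [b4@8:L b1@9:R b3@10:L b5@11:R b2@13:R]
Beat 8 (L): throw ball4 h=8 -> lands@16:L; in-air after throw: [b1@9:R b3@10:L b5@11:R b2@13:R b4@16:L]
Beat 9 (R): throw ball1 h=3 -> lands@12:L; in-air after throw: [b3@10:L b5@11:R b1@12:L b2@13:R b4@16:L]
Beat 10 (L): throw ball3 h=4 -> lands@14:L; in-air after throw: [b5@11:R b1@12:L b2@13:R b3@14:L b4@16:L]
Beat 11 (R): throw ball5 h=8 -> lands@19:R; in-air after throw: [b1@12:L b2@13:R b3@14:L b4@16:L b5@19:R]
Beat 12 (L): throw ball1 h=3 -> lands@15:R; in-air after throw: [b2@13:R b3@14:L b1@15:R b4@16:L b5@19:R]
Beat 13 (R): throw ball2 h=4 -> lands@17:R; in-air after throw: [b3@14:L b1@15:R b4@16:L b2@17:R b5@19:R]
Beat 14 (L): throw ball3 h=8 -> lands@22:L; in-air after throw: [b1@15:R b4@16:L b2@17:R b5@19:R b3@22:L]
Beat 15 (R): throw ball1 h=3 -> lands@18:L; in-air after throw: [b4@16:L b2@17:R b1@18:L b5@19:R b3@22:L]

Answer: ball4:lands@16:L ball2:lands@17:R ball5:lands@19:R ball3:lands@22:L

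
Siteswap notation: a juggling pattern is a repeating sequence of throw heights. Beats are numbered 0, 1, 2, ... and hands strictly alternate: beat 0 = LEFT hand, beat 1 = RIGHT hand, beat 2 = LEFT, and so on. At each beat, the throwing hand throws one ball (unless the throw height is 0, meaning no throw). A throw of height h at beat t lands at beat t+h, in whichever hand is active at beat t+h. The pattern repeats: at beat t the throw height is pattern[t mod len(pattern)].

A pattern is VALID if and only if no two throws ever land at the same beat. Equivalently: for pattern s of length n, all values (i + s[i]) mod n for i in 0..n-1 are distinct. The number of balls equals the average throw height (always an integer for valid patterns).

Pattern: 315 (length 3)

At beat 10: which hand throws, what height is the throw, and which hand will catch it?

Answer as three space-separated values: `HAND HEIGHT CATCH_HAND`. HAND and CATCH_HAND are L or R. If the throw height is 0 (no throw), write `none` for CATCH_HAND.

Beat 10: 10 mod 2 = 0, so hand = L
Throw height = pattern[10 mod 3] = pattern[1] = 1
Lands at beat 10+1=11, 11 mod 2 = 1, so catch hand = R

Answer: L 1 R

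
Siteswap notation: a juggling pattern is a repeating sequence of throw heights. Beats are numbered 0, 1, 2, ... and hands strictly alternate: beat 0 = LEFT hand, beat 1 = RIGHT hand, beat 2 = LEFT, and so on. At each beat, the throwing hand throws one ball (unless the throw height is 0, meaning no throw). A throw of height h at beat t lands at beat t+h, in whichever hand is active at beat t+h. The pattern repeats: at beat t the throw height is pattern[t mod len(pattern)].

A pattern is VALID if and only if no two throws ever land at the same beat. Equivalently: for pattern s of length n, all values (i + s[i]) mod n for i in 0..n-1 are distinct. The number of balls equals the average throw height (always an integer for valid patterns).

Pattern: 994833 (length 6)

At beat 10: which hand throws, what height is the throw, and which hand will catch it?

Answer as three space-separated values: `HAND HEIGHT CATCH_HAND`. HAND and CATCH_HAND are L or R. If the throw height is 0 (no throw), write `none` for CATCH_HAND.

Beat 10: 10 mod 2 = 0, so hand = L
Throw height = pattern[10 mod 6] = pattern[4] = 3
Lands at beat 10+3=13, 13 mod 2 = 1, so catch hand = R

Answer: L 3 R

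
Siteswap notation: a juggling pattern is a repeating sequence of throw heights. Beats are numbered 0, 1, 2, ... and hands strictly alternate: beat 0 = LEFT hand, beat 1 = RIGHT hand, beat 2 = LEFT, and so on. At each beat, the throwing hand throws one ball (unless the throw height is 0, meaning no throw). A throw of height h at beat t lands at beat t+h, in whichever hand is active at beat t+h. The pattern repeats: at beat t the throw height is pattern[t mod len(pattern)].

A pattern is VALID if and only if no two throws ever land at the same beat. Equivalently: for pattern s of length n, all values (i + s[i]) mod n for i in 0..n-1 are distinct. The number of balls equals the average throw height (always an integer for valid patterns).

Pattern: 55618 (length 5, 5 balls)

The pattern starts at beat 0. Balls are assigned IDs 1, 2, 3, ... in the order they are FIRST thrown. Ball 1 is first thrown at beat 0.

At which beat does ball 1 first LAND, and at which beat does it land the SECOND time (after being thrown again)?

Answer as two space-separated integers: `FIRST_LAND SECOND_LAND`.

Beat 0 (L): throw ball1 h=5 -> lands@5:R; in-air after throw: [b1@5:R]
Beat 1 (R): throw ball2 h=5 -> lands@6:L; in-air after throw: [b1@5:R b2@6:L]
Beat 2 (L): throw ball3 h=6 -> lands@8:L; in-air after throw: [b1@5:R b2@6:L b3@8:L]
Beat 3 (R): throw ball4 h=1 -> lands@4:L; in-air after throw: [b4@4:L b1@5:R b2@6:L b3@8:L]
Beat 4 (L): throw ball4 h=8 -> lands@12:L; in-air after throw: [b1@5:R b2@6:L b3@8:L b4@12:L]
Beat 5 (R): throw ball1 h=5 -> lands@10:L; in-air after throw: [b2@6:L b3@8:L b1@10:L b4@12:L]
Beat 6 (L): throw ball2 h=5 -> lands@11:R; in-air after throw: [b3@8:L b1@10:L b2@11:R b4@12:L]
Beat 7 (R): throw ball5 h=6 -> lands@13:R; in-air after throw: [b3@8:L b1@10:L b2@11:R b4@12:L b5@13:R]
Beat 8 (L): throw ball3 h=1 -> lands@9:R; in-air after throw: [b3@9:R b1@10:L b2@11:R b4@12:L b5@13:R]
Beat 9 (R): throw ball3 h=8 -> lands@17:R; in-air after throw: [b1@10:L b2@11:R b4@12:L b5@13:R b3@17:R]
Beat 10 (L): throw ball1 h=5 -> lands@15:R; in-air after throw: [b2@11:R b4@12:L b5@13:R b1@15:R b3@17:R]
Ball 1: thrown@0 h=5 -> first land @5; rethrown@5 h=5 -> second land @10

Answer: 5 10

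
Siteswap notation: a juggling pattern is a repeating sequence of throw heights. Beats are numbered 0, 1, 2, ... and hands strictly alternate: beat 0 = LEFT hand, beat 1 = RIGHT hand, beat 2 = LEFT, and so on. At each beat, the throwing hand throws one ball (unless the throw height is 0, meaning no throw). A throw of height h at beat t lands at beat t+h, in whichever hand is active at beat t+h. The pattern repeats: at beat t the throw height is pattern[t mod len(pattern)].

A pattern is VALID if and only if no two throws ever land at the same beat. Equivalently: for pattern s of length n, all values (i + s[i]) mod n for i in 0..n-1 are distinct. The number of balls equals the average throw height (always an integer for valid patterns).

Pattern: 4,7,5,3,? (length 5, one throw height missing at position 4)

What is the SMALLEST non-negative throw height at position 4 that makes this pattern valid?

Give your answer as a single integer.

i=0: (0 + 4) mod 5 = 4
i=1: (1 + 7) mod 5 = 3
i=2: (2 + 5) mod 5 = 2
i=3: (3 + 3) mod 5 = 1
i=4: s[i]=? (unknown)
Known residues: [1, 2, 3, 4]; need a permutation of 0..4, so missing residue r = 0
Need (4 + s) mod 5 = 0; smallest s = (0 - 4) mod 5 = 1

Answer: 1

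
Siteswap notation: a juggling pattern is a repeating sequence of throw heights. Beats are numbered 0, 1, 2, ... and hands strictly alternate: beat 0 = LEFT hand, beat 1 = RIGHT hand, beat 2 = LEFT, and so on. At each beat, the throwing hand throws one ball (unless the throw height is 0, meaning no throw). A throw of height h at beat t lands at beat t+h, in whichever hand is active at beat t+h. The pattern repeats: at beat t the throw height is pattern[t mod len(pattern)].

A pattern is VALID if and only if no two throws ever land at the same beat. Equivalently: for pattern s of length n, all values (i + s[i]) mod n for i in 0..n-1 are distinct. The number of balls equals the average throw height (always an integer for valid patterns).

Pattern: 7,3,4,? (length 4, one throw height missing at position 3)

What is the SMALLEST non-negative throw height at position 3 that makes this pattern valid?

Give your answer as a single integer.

i=0: (0 + 7) mod 4 = 3
i=1: (1 + 3) mod 4 = 0
i=2: (2 + 4) mod 4 = 2
i=3: s[i]=? (unknown)
Known residues: [0, 2, 3]; need a permutation of 0..3, so missing residue r = 1
Need (3 + s) mod 4 = 1; smallest s = (1 - 3) mod 4 = 2

Answer: 2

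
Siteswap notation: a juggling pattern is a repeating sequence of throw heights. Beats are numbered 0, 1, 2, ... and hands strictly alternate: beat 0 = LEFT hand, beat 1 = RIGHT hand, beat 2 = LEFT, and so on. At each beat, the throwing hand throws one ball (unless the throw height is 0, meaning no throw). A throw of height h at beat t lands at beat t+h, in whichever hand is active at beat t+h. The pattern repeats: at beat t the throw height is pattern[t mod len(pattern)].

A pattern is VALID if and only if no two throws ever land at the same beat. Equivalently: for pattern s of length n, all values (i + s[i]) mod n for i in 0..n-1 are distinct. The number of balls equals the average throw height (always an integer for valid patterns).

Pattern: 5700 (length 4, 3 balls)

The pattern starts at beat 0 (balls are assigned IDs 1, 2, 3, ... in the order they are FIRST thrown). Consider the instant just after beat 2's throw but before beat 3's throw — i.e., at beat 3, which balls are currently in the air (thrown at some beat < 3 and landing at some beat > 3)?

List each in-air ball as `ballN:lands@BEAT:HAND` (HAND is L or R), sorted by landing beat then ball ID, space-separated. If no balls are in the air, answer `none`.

Beat 0 (L): throw ball1 h=5 -> lands@5:R; in-air after throw: [b1@5:R]
Beat 1 (R): throw ball2 h=7 -> lands@8:L; in-air after throw: [b1@5:R b2@8:L]

Answer: ball1:lands@5:R ball2:lands@8:L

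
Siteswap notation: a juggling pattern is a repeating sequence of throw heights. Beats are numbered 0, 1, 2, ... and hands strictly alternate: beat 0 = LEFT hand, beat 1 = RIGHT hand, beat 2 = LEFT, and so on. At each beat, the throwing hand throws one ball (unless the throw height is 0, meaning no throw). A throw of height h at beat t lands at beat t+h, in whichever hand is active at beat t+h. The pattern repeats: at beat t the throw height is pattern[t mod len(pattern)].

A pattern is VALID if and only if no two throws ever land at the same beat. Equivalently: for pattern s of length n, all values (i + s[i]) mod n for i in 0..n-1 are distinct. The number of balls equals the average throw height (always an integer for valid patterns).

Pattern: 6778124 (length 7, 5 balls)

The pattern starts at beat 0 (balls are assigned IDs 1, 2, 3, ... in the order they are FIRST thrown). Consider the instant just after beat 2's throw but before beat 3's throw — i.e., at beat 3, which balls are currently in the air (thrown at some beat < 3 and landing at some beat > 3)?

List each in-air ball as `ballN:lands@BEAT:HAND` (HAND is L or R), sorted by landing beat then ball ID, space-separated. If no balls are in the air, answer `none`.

Beat 0 (L): throw ball1 h=6 -> lands@6:L; in-air after throw: [b1@6:L]
Beat 1 (R): throw ball2 h=7 -> lands@8:L; in-air after throw: [b1@6:L b2@8:L]
Beat 2 (L): throw ball3 h=7 -> lands@9:R; in-air after throw: [b1@6:L b2@8:L b3@9:R]
Beat 3 (R): throw ball4 h=8 -> lands@11:R; in-air after throw: [b1@6:L b2@8:L b3@9:R b4@11:R]

Answer: ball1:lands@6:L ball2:lands@8:L ball3:lands@9:R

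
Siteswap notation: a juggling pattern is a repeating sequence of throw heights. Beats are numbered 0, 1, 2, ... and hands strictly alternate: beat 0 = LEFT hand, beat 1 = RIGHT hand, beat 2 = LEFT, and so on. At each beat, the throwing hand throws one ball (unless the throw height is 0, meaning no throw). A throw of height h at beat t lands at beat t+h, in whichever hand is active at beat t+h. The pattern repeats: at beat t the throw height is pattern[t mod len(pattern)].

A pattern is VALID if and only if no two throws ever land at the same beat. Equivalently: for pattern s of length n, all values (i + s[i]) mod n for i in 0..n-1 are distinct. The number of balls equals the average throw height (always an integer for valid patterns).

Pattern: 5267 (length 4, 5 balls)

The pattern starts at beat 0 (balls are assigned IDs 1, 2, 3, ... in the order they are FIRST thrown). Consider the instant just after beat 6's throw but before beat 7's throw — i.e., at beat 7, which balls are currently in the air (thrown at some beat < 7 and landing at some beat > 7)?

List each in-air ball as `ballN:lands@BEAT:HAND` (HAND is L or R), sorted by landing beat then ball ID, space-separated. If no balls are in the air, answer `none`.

Beat 0 (L): throw ball1 h=5 -> lands@5:R; in-air after throw: [b1@5:R]
Beat 1 (R): throw ball2 h=2 -> lands@3:R; in-air after throw: [b2@3:R b1@5:R]
Beat 2 (L): throw ball3 h=6 -> lands@8:L; in-air after throw: [b2@3:R b1@5:R b3@8:L]
Beat 3 (R): throw ball2 h=7 -> lands@10:L; in-air after throw: [b1@5:R b3@8:L b2@10:L]
Beat 4 (L): throw ball4 h=5 -> lands@9:R; in-air after throw: [b1@5:R b3@8:L b4@9:R b2@10:L]
Beat 5 (R): throw ball1 h=2 -> lands@7:R; in-air after throw: [b1@7:R b3@8:L b4@9:R b2@10:L]
Beat 6 (L): throw ball5 h=6 -> lands@12:L; in-air after throw: [b1@7:R b3@8:L b4@9:R b2@10:L b5@12:L]
Beat 7 (R): throw ball1 h=7 -> lands@14:L; in-air after throw: [b3@8:L b4@9:R b2@10:L b5@12:L b1@14:L]

Answer: ball3:lands@8:L ball4:lands@9:R ball2:lands@10:L ball5:lands@12:L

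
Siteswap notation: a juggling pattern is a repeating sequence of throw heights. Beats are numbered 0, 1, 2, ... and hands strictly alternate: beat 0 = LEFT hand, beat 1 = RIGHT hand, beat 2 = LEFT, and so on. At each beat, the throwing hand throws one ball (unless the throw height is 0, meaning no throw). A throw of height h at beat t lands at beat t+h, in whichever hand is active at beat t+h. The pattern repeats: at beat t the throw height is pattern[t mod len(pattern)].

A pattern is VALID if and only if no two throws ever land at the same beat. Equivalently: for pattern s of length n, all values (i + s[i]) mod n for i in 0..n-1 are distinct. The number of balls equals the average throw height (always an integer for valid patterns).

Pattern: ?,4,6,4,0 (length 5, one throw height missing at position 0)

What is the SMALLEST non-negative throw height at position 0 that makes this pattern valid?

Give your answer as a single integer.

Answer: 1

Derivation:
i=0: s[i]=? (unknown)
i=1: (1 + 4) mod 5 = 0
i=2: (2 + 6) mod 5 = 3
i=3: (3 + 4) mod 5 = 2
i=4: (4 + 0) mod 5 = 4
Known residues: [0, 2, 3, 4]; need a permutation of 0..4, so missing residue r = 1
Need (0 + s) mod 5 = 1; smallest s = (1 - 0) mod 5 = 1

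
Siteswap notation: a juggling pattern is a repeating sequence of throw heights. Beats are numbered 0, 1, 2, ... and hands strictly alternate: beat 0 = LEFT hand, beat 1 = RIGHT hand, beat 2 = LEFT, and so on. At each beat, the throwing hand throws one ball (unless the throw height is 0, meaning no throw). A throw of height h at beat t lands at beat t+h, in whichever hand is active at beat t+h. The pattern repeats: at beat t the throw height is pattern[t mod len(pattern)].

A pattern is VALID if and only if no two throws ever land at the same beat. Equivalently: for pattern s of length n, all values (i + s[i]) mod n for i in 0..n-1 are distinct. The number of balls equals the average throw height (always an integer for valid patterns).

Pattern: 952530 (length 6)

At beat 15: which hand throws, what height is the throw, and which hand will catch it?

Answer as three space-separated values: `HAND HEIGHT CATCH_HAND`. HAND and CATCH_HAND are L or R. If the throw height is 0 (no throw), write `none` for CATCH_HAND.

Answer: R 5 L

Derivation:
Beat 15: 15 mod 2 = 1, so hand = R
Throw height = pattern[15 mod 6] = pattern[3] = 5
Lands at beat 15+5=20, 20 mod 2 = 0, so catch hand = L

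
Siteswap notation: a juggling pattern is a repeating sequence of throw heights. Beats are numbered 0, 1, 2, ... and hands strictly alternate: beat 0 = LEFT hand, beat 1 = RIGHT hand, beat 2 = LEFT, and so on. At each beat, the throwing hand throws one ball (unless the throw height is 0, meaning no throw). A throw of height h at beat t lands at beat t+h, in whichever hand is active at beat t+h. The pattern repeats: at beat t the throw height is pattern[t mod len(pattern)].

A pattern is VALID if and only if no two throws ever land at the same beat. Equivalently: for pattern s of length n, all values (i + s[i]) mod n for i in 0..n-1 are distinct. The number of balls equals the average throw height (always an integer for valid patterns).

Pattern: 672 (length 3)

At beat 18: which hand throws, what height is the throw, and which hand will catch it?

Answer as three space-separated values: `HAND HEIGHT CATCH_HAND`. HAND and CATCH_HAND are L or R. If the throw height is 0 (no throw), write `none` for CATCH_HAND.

Answer: L 6 L

Derivation:
Beat 18: 18 mod 2 = 0, so hand = L
Throw height = pattern[18 mod 3] = pattern[0] = 6
Lands at beat 18+6=24, 24 mod 2 = 0, so catch hand = L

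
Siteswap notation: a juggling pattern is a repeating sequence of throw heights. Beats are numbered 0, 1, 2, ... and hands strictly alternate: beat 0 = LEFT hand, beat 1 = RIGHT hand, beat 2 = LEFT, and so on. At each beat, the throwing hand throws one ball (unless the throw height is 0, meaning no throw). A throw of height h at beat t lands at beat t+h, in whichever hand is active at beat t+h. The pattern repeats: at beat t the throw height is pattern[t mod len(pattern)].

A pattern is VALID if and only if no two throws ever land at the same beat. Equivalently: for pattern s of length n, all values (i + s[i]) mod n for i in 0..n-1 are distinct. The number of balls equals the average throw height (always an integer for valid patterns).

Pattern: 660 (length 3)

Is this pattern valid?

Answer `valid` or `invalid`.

Answer: valid

Derivation:
i=0: (i + s[i]) mod n = (0 + 6) mod 3 = 0
i=1: (i + s[i]) mod n = (1 + 6) mod 3 = 1
i=2: (i + s[i]) mod n = (2 + 0) mod 3 = 2
Residues: [0, 1, 2], distinct: True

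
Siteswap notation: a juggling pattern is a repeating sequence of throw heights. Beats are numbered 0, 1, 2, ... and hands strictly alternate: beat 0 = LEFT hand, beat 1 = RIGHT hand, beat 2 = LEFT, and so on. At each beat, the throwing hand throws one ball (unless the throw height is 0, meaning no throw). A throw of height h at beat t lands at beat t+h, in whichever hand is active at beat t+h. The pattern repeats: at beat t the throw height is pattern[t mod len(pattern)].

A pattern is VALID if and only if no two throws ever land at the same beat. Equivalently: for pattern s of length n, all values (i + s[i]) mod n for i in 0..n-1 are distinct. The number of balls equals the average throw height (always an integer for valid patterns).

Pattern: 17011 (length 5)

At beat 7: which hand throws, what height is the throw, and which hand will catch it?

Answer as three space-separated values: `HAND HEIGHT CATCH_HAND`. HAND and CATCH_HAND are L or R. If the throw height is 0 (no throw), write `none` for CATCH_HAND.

Beat 7: 7 mod 2 = 1, so hand = R
Throw height = pattern[7 mod 5] = pattern[2] = 0

Answer: R 0 none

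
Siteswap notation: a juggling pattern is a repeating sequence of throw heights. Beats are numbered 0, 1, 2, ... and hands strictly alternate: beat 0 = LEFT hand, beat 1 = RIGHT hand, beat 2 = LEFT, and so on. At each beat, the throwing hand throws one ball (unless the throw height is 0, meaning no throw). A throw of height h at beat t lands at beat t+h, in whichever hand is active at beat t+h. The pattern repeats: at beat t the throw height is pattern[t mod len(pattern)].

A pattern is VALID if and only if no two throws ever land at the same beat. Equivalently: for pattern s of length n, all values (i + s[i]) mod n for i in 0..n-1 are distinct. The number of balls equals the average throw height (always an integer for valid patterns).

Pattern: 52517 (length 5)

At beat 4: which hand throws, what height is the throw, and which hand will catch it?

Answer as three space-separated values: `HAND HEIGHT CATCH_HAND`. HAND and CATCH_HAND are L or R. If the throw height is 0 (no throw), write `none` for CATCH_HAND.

Beat 4: 4 mod 2 = 0, so hand = L
Throw height = pattern[4 mod 5] = pattern[4] = 7
Lands at beat 4+7=11, 11 mod 2 = 1, so catch hand = R

Answer: L 7 R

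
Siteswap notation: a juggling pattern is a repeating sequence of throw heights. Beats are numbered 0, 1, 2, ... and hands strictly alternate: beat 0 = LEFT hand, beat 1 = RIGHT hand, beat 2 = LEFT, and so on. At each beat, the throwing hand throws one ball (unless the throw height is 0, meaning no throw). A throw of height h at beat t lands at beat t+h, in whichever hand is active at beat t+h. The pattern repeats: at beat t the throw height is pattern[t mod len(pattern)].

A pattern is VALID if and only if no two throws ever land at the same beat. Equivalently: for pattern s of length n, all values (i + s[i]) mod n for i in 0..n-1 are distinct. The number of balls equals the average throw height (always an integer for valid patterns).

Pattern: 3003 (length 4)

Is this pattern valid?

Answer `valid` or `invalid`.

Answer: invalid

Derivation:
i=0: (i + s[i]) mod n = (0 + 3) mod 4 = 3
i=1: (i + s[i]) mod n = (1 + 0) mod 4 = 1
i=2: (i + s[i]) mod n = (2 + 0) mod 4 = 2
i=3: (i + s[i]) mod n = (3 + 3) mod 4 = 2
Residues: [3, 1, 2, 2], distinct: False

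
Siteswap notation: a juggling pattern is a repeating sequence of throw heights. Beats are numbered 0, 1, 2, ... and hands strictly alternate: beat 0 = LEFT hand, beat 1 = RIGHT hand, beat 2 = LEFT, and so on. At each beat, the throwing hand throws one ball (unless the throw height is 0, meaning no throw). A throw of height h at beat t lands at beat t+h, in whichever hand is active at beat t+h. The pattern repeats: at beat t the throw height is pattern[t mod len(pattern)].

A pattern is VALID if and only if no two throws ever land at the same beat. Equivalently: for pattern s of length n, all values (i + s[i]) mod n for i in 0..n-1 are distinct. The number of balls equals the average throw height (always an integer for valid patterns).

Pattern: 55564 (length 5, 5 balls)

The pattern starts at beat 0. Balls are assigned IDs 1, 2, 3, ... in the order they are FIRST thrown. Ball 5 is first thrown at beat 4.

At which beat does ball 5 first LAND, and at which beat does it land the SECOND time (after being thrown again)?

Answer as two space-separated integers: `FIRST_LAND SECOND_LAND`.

Answer: 8 14

Derivation:
Beat 0 (L): throw ball1 h=5 -> lands@5:R; in-air after throw: [b1@5:R]
Beat 1 (R): throw ball2 h=5 -> lands@6:L; in-air after throw: [b1@5:R b2@6:L]
Beat 2 (L): throw ball3 h=5 -> lands@7:R; in-air after throw: [b1@5:R b2@6:L b3@7:R]
Beat 3 (R): throw ball4 h=6 -> lands@9:R; in-air after throw: [b1@5:R b2@6:L b3@7:R b4@9:R]
Beat 4 (L): throw ball5 h=4 -> lands@8:L; in-air after throw: [b1@5:R b2@6:L b3@7:R b5@8:L b4@9:R]
Beat 5 (R): throw ball1 h=5 -> lands@10:L; in-air after throw: [b2@6:L b3@7:R b5@8:L b4@9:R b1@10:L]
Beat 6 (L): throw ball2 h=5 -> lands@11:R; in-air after throw: [b3@7:R b5@8:L b4@9:R b1@10:L b2@11:R]
Beat 7 (R): throw ball3 h=5 -> lands@12:L; in-air after throw: [b5@8:L b4@9:R b1@10:L b2@11:R b3@12:L]
Beat 8 (L): throw ball5 h=6 -> lands@14:L; in-air after throw: [b4@9:R b1@10:L b2@11:R b3@12:L b5@14:L]
Beat 9 (R): throw ball4 h=4 -> lands@13:R; in-air after throw: [b1@10:L b2@11:R b3@12:L b4@13:R b5@14:L]
Beat 10 (L): throw ball1 h=5 -> lands@15:R; in-air after throw: [b2@11:R b3@12:L b4@13:R b5@14:L b1@15:R]
Beat 11 (R): throw ball2 h=5 -> lands@16:L; in-air after throw: [b3@12:L b4@13:R b5@14:L b1@15:R b2@16:L]
Beat 12 (L): throw ball3 h=5 -> lands@17:R; in-air after throw: [b4@13:R b5@14:L b1@15:R b2@16:L b3@17:R]
Beat 13 (R): throw ball4 h=6 -> lands@19:R; in-air after throw: [b5@14:L b1@15:R b2@16:L b3@17:R b4@19:R]
Beat 14 (L): throw ball5 h=4 -> lands@18:L; in-air after throw: [b1@15:R b2@16:L b3@17:R b5@18:L b4@19:R]
Ball 5: thrown@4 h=4 -> first land @8; rethrown@8 h=6 -> second land @14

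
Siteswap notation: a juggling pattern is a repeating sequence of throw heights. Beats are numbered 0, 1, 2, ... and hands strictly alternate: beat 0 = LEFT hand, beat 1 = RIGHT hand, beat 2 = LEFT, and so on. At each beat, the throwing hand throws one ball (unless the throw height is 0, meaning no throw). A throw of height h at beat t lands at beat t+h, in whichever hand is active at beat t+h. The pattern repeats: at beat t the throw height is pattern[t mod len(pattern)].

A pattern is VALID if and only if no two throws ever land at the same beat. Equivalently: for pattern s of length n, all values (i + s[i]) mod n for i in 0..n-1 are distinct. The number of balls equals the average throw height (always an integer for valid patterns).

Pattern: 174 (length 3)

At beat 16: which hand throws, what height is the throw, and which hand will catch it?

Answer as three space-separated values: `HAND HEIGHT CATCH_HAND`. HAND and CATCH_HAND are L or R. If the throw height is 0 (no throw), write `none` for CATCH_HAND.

Beat 16: 16 mod 2 = 0, so hand = L
Throw height = pattern[16 mod 3] = pattern[1] = 7
Lands at beat 16+7=23, 23 mod 2 = 1, so catch hand = R

Answer: L 7 R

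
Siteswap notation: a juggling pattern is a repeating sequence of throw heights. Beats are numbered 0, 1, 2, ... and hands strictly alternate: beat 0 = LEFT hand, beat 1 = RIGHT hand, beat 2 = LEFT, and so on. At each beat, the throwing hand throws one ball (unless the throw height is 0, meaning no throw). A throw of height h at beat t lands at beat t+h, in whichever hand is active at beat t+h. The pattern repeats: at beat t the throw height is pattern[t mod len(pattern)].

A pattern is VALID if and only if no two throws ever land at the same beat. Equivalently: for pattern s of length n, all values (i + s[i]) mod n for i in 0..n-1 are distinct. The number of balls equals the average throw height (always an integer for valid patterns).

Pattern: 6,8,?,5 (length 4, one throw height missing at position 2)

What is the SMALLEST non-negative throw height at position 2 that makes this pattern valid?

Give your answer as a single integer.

Answer: 1

Derivation:
i=0: (0 + 6) mod 4 = 2
i=1: (1 + 8) mod 4 = 1
i=2: s[i]=? (unknown)
i=3: (3 + 5) mod 4 = 0
Known residues: [0, 1, 2]; need a permutation of 0..3, so missing residue r = 3
Need (2 + s) mod 4 = 3; smallest s = (3 - 2) mod 4 = 1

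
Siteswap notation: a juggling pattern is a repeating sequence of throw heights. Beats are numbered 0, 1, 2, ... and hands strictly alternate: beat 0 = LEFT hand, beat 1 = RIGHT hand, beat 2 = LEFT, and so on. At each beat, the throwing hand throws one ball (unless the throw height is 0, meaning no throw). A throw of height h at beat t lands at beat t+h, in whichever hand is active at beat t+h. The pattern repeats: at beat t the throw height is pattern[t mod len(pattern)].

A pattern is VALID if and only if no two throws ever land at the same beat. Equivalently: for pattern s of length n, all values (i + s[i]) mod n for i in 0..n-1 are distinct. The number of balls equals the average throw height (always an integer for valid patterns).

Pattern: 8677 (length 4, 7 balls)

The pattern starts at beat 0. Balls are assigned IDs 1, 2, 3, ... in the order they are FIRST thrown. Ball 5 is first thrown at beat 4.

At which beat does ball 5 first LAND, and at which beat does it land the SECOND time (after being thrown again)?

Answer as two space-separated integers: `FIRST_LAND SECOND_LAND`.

Beat 0 (L): throw ball1 h=8 -> lands@8:L; in-air after throw: [b1@8:L]
Beat 1 (R): throw ball2 h=6 -> lands@7:R; in-air after throw: [b2@7:R b1@8:L]
Beat 2 (L): throw ball3 h=7 -> lands@9:R; in-air after throw: [b2@7:R b1@8:L b3@9:R]
Beat 3 (R): throw ball4 h=7 -> lands@10:L; in-air after throw: [b2@7:R b1@8:L b3@9:R b4@10:L]
Beat 4 (L): throw ball5 h=8 -> lands@12:L; in-air after throw: [b2@7:R b1@8:L b3@9:R b4@10:L b5@12:L]
Beat 5 (R): throw ball6 h=6 -> lands@11:R; in-air after throw: [b2@7:R b1@8:L b3@9:R b4@10:L b6@11:R b5@12:L]
Beat 6 (L): throw ball7 h=7 -> lands@13:R; in-air after throw: [b2@7:R b1@8:L b3@9:R b4@10:L b6@11:R b5@12:L b7@13:R]
Beat 7 (R): throw ball2 h=7 -> lands@14:L; in-air after throw: [b1@8:L b3@9:R b4@10:L b6@11:R b5@12:L b7@13:R b2@14:L]
Beat 8 (L): throw ball1 h=8 -> lands@16:L; in-air after throw: [b3@9:R b4@10:L b6@11:R b5@12:L b7@13:R b2@14:L b1@16:L]
Beat 9 (R): throw ball3 h=6 -> lands@15:R; in-air after throw: [b4@10:L b6@11:R b5@12:L b7@13:R b2@14:L b3@15:R b1@16:L]
Beat 10 (L): throw ball4 h=7 -> lands@17:R; in-air after throw: [b6@11:R b5@12:L b7@13:R b2@14:L b3@15:R b1@16:L b4@17:R]
Beat 11 (R): throw ball6 h=7 -> lands@18:L; in-air after throw: [b5@12:L b7@13:R b2@14:L b3@15:R b1@16:L b4@17:R b6@18:L]
Beat 12 (L): throw ball5 h=8 -> lands@20:L; in-air after throw: [b7@13:R b2@14:L b3@15:R b1@16:L b4@17:R b6@18:L b5@20:L]
Ball 5: thrown@4 h=8 -> first land @12; rethrown@12 h=8 -> second land @20

Answer: 12 20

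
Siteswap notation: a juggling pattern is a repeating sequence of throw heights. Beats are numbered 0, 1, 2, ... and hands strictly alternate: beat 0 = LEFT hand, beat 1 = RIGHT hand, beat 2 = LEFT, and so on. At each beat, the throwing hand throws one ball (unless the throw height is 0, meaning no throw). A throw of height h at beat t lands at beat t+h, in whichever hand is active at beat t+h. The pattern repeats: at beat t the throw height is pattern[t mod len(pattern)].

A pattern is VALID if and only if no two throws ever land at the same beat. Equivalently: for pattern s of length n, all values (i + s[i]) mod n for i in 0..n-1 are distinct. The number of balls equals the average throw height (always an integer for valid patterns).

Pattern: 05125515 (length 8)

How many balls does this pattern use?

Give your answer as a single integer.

Answer: 3

Derivation:
Pattern = [0, 5, 1, 2, 5, 5, 1, 5], length n = 8
  position 0: throw height = 0, running sum = 0
  position 1: throw height = 5, running sum = 5
  position 2: throw height = 1, running sum = 6
  position 3: throw height = 2, running sum = 8
  position 4: throw height = 5, running sum = 13
  position 5: throw height = 5, running sum = 18
  position 6: throw height = 1, running sum = 19
  position 7: throw height = 5, running sum = 24
Total sum = 24; balls = sum / n = 24 / 8 = 3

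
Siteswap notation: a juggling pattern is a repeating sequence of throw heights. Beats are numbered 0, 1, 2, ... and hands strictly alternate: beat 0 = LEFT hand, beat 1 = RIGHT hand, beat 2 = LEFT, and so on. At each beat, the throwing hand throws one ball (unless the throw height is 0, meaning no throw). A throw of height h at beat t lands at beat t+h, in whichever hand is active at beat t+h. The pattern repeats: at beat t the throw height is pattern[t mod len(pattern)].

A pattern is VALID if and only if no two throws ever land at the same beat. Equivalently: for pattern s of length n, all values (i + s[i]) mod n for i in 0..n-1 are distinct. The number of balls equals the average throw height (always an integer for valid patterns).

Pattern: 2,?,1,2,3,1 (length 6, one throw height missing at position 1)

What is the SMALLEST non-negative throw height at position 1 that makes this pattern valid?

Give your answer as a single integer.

i=0: (0 + 2) mod 6 = 2
i=1: s[i]=? (unknown)
i=2: (2 + 1) mod 6 = 3
i=3: (3 + 2) mod 6 = 5
i=4: (4 + 3) mod 6 = 1
i=5: (5 + 1) mod 6 = 0
Known residues: [0, 1, 2, 3, 5]; need a permutation of 0..5, so missing residue r = 4
Need (1 + s) mod 6 = 4; smallest s = (4 - 1) mod 6 = 3

Answer: 3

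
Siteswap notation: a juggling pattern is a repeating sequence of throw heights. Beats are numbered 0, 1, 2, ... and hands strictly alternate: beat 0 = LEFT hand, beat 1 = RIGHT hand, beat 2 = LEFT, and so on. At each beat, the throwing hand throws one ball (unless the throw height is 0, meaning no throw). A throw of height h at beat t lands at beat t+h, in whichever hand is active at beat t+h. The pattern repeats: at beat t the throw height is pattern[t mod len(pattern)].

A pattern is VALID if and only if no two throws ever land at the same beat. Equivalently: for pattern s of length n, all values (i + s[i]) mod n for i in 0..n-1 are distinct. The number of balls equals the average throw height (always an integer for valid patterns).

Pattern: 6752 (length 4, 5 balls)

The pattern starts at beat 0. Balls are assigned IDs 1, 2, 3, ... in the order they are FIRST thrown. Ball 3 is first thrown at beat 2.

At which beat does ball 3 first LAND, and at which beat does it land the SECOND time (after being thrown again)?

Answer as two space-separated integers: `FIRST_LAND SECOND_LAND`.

Answer: 7 9

Derivation:
Beat 0 (L): throw ball1 h=6 -> lands@6:L; in-air after throw: [b1@6:L]
Beat 1 (R): throw ball2 h=7 -> lands@8:L; in-air after throw: [b1@6:L b2@8:L]
Beat 2 (L): throw ball3 h=5 -> lands@7:R; in-air after throw: [b1@6:L b3@7:R b2@8:L]
Beat 3 (R): throw ball4 h=2 -> lands@5:R; in-air after throw: [b4@5:R b1@6:L b3@7:R b2@8:L]
Beat 4 (L): throw ball5 h=6 -> lands@10:L; in-air after throw: [b4@5:R b1@6:L b3@7:R b2@8:L b5@10:L]
Beat 5 (R): throw ball4 h=7 -> lands@12:L; in-air after throw: [b1@6:L b3@7:R b2@8:L b5@10:L b4@12:L]
Beat 6 (L): throw ball1 h=5 -> lands@11:R; in-air after throw: [b3@7:R b2@8:L b5@10:L b1@11:R b4@12:L]
Beat 7 (R): throw ball3 h=2 -> lands@9:R; in-air after throw: [b2@8:L b3@9:R b5@10:L b1@11:R b4@12:L]
Beat 8 (L): throw ball2 h=6 -> lands@14:L; in-air after throw: [b3@9:R b5@10:L b1@11:R b4@12:L b2@14:L]
Beat 9 (R): throw ball3 h=7 -> lands@16:L; in-air after throw: [b5@10:L b1@11:R b4@12:L b2@14:L b3@16:L]
Ball 3: thrown@2 h=5 -> first land @7; rethrown@7 h=2 -> second land @9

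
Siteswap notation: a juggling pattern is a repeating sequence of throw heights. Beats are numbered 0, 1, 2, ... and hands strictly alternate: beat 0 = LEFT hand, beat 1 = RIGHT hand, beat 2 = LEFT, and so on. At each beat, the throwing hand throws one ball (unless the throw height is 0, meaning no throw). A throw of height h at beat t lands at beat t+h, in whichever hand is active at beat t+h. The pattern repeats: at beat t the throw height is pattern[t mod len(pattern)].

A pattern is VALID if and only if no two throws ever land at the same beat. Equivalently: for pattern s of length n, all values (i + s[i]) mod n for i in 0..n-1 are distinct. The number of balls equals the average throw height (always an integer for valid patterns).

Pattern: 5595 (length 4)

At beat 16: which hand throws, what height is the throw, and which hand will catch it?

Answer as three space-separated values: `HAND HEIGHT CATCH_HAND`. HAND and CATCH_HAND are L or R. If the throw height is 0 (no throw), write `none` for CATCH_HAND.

Answer: L 5 R

Derivation:
Beat 16: 16 mod 2 = 0, so hand = L
Throw height = pattern[16 mod 4] = pattern[0] = 5
Lands at beat 16+5=21, 21 mod 2 = 1, so catch hand = R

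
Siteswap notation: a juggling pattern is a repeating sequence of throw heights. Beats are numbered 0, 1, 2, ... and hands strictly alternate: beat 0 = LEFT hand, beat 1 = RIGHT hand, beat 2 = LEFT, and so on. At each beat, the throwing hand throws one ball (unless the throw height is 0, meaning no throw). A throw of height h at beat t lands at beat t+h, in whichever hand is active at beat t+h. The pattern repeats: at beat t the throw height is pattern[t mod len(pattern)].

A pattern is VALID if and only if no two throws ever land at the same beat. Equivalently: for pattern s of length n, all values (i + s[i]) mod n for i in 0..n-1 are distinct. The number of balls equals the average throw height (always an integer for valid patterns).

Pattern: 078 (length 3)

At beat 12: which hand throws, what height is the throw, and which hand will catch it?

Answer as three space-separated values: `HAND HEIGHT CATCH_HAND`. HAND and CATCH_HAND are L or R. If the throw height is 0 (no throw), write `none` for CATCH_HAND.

Answer: L 0 none

Derivation:
Beat 12: 12 mod 2 = 0, so hand = L
Throw height = pattern[12 mod 3] = pattern[0] = 0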